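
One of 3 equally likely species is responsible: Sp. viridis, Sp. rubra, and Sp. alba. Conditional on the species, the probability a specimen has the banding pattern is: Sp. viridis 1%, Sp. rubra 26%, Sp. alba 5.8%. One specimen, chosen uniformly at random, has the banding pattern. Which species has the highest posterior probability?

Sp. rubra

Since the prior is uniform, the posterior is proportional to the likelihood:
  Sp. viridis: 0.01
  Sp. rubra: 0.26
  Sp. alba: 0.058
Total = 0.328.
Largest term belongs to Sp. rubra, so Sp. rubra is most probable.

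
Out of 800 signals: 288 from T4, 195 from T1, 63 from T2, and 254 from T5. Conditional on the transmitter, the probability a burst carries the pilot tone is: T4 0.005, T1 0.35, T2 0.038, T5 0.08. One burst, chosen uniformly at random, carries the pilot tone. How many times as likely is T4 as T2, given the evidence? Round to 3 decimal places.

0.602

Compute prior × likelihood for every hypothesis:
  T4: 0.36 × 0.005 = 0.0018
  T1: 0.24375 × 0.35 = 0.0853125
  T2: 0.07875 × 0.038 = 0.0029925
  T5: 0.3175 × 0.08 = 0.0254
Sum = 0.115505.
The ratio is 0.0018 / 0.0029925 (the normalizer cancels) = 0.602.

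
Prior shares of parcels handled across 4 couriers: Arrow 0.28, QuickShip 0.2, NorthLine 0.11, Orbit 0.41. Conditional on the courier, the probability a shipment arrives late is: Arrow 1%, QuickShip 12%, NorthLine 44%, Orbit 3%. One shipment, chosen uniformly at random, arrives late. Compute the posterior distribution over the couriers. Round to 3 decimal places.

By Bayes' rule, posterior ∝ prior × likelihood:
  Arrow: 0.28 × 0.01 = 0.0028
  QuickShip: 0.2 × 0.12 = 0.024
  NorthLine: 0.11 × 0.44 = 0.0484
  Orbit: 0.41 × 0.03 = 0.0123
Sum = 0.0875.
P(Arrow | late) = 0.0028/0.0875 ≈ 0.032
P(QuickShip | late) = 0.024/0.0875 ≈ 0.274
P(NorthLine | late) = 0.0484/0.0875 ≈ 0.553
P(Orbit | late) = 0.0123/0.0875 ≈ 0.141

Arrow 0.032, QuickShip 0.274, NorthLine 0.553, Orbit 0.141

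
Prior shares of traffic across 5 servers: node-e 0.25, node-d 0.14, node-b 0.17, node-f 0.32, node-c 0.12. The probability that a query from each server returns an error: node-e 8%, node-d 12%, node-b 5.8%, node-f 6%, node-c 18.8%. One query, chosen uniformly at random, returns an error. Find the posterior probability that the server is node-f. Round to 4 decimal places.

Compute prior × likelihood for every hypothesis:
  node-e: 0.25 × 0.08 = 0.02
  node-d: 0.14 × 0.12 = 0.0168
  node-b: 0.17 × 0.058 = 0.00986
  node-f: 0.32 × 0.06 = 0.0192
  node-c: 0.12 × 0.188 = 0.02256
Sum = 0.08842.
P(node-f | evidence) = 0.0192 / 0.08842 ≈ 0.2171.

0.2171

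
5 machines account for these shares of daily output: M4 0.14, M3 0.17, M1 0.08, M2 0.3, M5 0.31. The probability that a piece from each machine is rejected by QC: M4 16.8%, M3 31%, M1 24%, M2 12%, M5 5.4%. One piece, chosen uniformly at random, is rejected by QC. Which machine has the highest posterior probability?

By Bayes' rule, posterior ∝ prior × likelihood:
  M4: 0.14 × 0.168 = 0.02352
  M3: 0.17 × 0.31 = 0.0527
  M1: 0.08 × 0.24 = 0.0192
  M2: 0.3 × 0.12 = 0.036
  M5: 0.31 × 0.054 = 0.01674
Total = 0.14816.
Largest term belongs to M3, so M3 is most probable.

M3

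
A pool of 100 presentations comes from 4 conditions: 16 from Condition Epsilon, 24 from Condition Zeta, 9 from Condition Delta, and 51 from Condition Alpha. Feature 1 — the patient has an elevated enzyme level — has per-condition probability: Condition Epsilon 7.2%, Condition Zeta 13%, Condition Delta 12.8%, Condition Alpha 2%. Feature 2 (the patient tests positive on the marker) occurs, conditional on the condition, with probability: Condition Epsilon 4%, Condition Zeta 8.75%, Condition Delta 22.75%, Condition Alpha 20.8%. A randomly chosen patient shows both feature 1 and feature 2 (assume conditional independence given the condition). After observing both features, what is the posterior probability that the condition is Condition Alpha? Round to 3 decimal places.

0.267

Prior × likelihood for each hypothesis:
  Condition Epsilon: 0.16 × 0.072 × 0.04 = 0.0004608
  Condition Zeta: 0.24 × 0.13 × 0.0875 = 0.00273
  Condition Delta: 0.09 × 0.128 × 0.2275 = 0.0026208
  Condition Alpha: 0.51 × 0.02 × 0.208 = 0.0021216
Sum = 0.0079332.
P(Condition Alpha | evidence) = 0.0021216 / 0.0079332 ≈ 0.267.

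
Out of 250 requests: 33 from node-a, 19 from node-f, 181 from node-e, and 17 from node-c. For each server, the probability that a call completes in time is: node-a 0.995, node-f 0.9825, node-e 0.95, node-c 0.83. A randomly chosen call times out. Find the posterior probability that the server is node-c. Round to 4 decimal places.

Taking complements, P(timeout | each) = node-a 0.005, node-f 0.0175, node-e 0.05, node-c 0.17.
By Bayes' rule, posterior ∝ prior × likelihood:
  node-a: 0.132 × 0.005 = 0.00066
  node-f: 0.076 × 0.0175 = 0.00133
  node-e: 0.724 × 0.05 = 0.0362
  node-c: 0.068 × 0.17 = 0.01156
Normalizing constant = 0.04975.
P(node-c | evidence) = 0.01156 / 0.04975 ≈ 0.2324.

0.2324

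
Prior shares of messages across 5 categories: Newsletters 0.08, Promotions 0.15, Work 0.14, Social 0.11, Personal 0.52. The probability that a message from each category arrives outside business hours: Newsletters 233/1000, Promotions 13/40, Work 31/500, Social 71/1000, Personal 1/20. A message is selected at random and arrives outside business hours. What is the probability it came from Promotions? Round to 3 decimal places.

0.444

Unnormalized posteriors (prior × likelihood):
  Newsletters: 0.08 × 0.233 = 0.01864
  Promotions: 0.15 × 0.325 = 0.04875
  Work: 0.14 × 0.062 = 0.00868
  Social: 0.11 × 0.071 = 0.00781
  Personal: 0.52 × 0.05 = 0.026
Sum = 0.10988.
P(Promotions | evidence) = 0.04875 / 0.10988 ≈ 0.444.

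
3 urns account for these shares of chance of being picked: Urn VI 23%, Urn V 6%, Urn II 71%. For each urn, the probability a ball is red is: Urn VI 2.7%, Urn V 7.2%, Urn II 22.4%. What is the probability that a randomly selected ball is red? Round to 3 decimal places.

0.170

By Bayes' rule, posterior ∝ prior × likelihood:
  Urn VI: 0.23 × 0.027 = 0.00621
  Urn V: 0.06 × 0.072 = 0.00432
  Urn II: 0.71 × 0.224 = 0.15904
P(red) = 0.00621 + 0.00432 + 0.15904 = 0.16957 → 0.170.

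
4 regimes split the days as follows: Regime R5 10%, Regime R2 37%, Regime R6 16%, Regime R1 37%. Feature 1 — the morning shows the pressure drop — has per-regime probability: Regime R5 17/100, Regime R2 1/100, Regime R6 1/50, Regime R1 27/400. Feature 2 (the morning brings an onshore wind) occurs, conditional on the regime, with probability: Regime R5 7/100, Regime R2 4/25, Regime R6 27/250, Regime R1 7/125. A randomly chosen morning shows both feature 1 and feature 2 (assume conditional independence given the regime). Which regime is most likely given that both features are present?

By Bayes' rule, posterior ∝ prior × likelihood:
  Regime R5: 0.1 × 0.17 × 0.07 = 0.00119
  Regime R2: 0.37 × 0.01 × 0.16 = 0.000592
  Regime R6: 0.16 × 0.02 × 0.108 = 0.0003456
  Regime R1: 0.37 × 0.0675 × 0.056 = 0.0013986
Sum = 0.0035262.
Largest term belongs to Regime R1, so Regime R1 is most probable.

Regime R1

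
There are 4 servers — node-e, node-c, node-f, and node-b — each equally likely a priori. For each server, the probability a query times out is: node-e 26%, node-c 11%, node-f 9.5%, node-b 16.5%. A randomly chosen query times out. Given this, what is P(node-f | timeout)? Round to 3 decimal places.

With a uniform prior (1/4 each), posterior ∝ likelihood:
  node-e: 0.26
  node-c: 0.11
  node-f: 0.095
  node-b: 0.165
Sum = 0.63.
P(node-f | evidence) = 0.095 / 0.63 ≈ 0.151.

0.151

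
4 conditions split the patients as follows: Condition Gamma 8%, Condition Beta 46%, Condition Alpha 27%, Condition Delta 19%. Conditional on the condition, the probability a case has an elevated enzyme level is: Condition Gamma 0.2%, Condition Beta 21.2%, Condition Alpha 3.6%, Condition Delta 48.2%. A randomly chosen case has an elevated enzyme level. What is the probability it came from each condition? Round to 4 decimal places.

Prior × likelihood for each hypothesis:
  Condition Gamma: 0.08 × 0.002 = 0.00016
  Condition Beta: 0.46 × 0.212 = 0.09752
  Condition Alpha: 0.27 × 0.036 = 0.00972
  Condition Delta: 0.19 × 0.482 = 0.09158
Sum = 0.19898.
P(Condition Gamma | elevated) = 0.00016/0.19898 ≈ 0.0008
P(Condition Beta | elevated) = 0.09752/0.19898 ≈ 0.4901
P(Condition Alpha | elevated) = 0.00972/0.19898 ≈ 0.0488
P(Condition Delta | elevated) = 0.09158/0.19898 ≈ 0.4602
(Check: 0.0008+0.4901+0.0488+0.4602 = 0.9999.)

Condition Gamma 0.0008, Condition Beta 0.4901, Condition Alpha 0.0488, Condition Delta 0.4602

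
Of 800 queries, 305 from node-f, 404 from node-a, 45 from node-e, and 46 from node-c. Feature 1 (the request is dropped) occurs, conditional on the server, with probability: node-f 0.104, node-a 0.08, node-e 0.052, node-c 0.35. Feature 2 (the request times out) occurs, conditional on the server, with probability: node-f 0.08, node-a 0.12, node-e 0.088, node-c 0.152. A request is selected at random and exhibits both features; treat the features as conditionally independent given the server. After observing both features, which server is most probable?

node-a

By Bayes' rule, posterior ∝ prior × likelihood:
  node-f: 0.38125 × 0.104 × 0.08 = 0.003172
  node-a: 0.505 × 0.08 × 0.12 = 0.004848
  node-e: 0.05625 × 0.052 × 0.088 = 0.0002574
  node-c: 0.0575 × 0.35 × 0.152 = 0.003059
Sum = 0.0113364.
Largest term belongs to node-a, so node-a is most probable.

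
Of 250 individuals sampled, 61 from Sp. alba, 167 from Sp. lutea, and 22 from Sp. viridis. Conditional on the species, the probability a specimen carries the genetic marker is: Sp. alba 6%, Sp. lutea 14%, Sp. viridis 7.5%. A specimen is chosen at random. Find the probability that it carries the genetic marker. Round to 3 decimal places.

0.115

By Bayes' rule, posterior ∝ prior × likelihood:
  Sp. alba: 0.244 × 0.06 = 0.01464
  Sp. lutea: 0.668 × 0.14 = 0.09352
  Sp. viridis: 0.088 × 0.075 = 0.0066
P(marker) = 0.01464 + 0.09352 + 0.0066 = 0.11476 → 0.115.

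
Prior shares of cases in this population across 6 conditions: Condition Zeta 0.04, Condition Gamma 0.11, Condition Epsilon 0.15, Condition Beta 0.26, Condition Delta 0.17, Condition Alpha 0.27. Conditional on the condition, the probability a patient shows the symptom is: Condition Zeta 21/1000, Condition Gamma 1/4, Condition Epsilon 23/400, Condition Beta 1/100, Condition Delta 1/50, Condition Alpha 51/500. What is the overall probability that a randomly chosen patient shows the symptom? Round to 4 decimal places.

Prior × likelihood for each hypothesis:
  Condition Zeta: 0.04 × 0.021 = 0.00084
  Condition Gamma: 0.11 × 0.25 = 0.0275
  Condition Epsilon: 0.15 × 0.0575 = 0.008625
  Condition Beta: 0.26 × 0.01 = 0.0026
  Condition Delta: 0.17 × 0.02 = 0.0034
  Condition Alpha: 0.27 × 0.102 = 0.02754
P(symptomatic) = 0.00084 + 0.0275 + 0.008625 + 0.0026 + 0.0034 + 0.02754 = 0.070505 → 0.0705.

0.0705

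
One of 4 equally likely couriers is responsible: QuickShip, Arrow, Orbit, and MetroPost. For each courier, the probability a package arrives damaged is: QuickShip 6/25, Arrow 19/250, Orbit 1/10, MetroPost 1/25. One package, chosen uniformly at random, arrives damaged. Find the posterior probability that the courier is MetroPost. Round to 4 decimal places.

With a uniform prior (1/4 each), posterior ∝ likelihood:
  QuickShip: 0.24
  Arrow: 0.076
  Orbit: 0.1
  MetroPost: 0.04
Sum = 0.456.
P(MetroPost | evidence) = 0.04 / 0.456 ≈ 0.0877.

0.0877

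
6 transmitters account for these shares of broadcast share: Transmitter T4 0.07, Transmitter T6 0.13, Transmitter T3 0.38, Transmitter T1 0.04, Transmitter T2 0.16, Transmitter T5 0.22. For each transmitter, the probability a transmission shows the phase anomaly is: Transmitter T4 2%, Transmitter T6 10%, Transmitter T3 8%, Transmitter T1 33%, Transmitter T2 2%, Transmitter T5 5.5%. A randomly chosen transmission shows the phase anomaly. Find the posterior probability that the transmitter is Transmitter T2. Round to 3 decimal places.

0.044

Unnormalized posteriors (prior × likelihood):
  Transmitter T4: 0.07 × 0.02 = 0.0014
  Transmitter T6: 0.13 × 0.1 = 0.013
  Transmitter T3: 0.38 × 0.08 = 0.0304
  Transmitter T1: 0.04 × 0.33 = 0.0132
  Transmitter T2: 0.16 × 0.02 = 0.0032
  Transmitter T5: 0.22 × 0.055 = 0.0121
Sum = 0.0733.
P(Transmitter T2 | evidence) = 0.0032 / 0.0733 ≈ 0.044.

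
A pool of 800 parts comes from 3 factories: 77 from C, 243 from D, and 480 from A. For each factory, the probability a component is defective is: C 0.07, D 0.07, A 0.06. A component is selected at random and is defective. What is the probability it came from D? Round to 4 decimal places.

0.3322

Unnormalized posteriors (prior × likelihood):
  C: 0.09625 × 0.07 = 0.0067375
  D: 0.30375 × 0.07 = 0.0212625
  A: 0.6 × 0.06 = 0.036
Sum = 0.064.
P(D | evidence) = 0.0212625 / 0.064 ≈ 0.3322.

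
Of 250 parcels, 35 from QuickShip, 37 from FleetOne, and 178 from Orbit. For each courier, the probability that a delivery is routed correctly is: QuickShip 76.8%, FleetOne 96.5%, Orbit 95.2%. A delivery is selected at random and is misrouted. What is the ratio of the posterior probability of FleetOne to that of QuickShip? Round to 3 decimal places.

0.159

Taking complements, P(misrouted | each) = QuickShip 0.232, FleetOne 0.035, Orbit 0.048.
Compute prior × likelihood for every hypothesis:
  QuickShip: 0.14 × 0.232 = 0.03248
  FleetOne: 0.148 × 0.035 = 0.00518
  Orbit: 0.712 × 0.048 = 0.034176
Sum = 0.071836.
The ratio is 0.00518 / 0.03248 (the normalizer cancels) = 0.159.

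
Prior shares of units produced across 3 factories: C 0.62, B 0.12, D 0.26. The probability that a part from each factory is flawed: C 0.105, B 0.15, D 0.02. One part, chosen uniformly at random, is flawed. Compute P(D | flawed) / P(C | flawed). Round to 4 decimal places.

0.0799

Unnormalized posteriors (prior × likelihood):
  C: 0.62 × 0.105 = 0.0651
  B: 0.12 × 0.15 = 0.018
  D: 0.26 × 0.02 = 0.0052
Sum = 0.0883.
The ratio is 0.0052 / 0.0651 (the normalizer cancels) = 0.0799.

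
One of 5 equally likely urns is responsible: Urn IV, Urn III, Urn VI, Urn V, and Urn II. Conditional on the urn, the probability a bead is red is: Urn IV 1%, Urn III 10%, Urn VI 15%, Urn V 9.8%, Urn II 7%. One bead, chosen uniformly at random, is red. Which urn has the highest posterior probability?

Since the prior is uniform, the posterior is proportional to the likelihood:
  Urn IV: 0.01
  Urn III: 0.1
  Urn VI: 0.15
  Urn V: 0.098
  Urn II: 0.07
Normalizing constant = 0.428.
Largest term belongs to Urn VI, so Urn VI is most probable.

Urn VI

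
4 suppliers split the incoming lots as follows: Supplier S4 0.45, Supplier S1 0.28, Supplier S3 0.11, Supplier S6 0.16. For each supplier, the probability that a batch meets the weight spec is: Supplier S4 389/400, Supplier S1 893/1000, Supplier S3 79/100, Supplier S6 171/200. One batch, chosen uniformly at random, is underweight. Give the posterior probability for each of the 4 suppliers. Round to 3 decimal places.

Taking complements, P(underweight | each) = Supplier S4 0.0275, Supplier S1 0.107, Supplier S3 0.21, Supplier S6 0.145.
Unnormalized posteriors (prior × likelihood):
  Supplier S4: 0.45 × 0.0275 = 0.012375
  Supplier S1: 0.28 × 0.107 = 0.02996
  Supplier S3: 0.11 × 0.21 = 0.0231
  Supplier S6: 0.16 × 0.145 = 0.0232
Total = 0.088635.
P(Supplier S4 | underweight) = 0.012375/0.088635 ≈ 0.140
P(Supplier S1 | underweight) = 0.02996/0.088635 ≈ 0.338
P(Supplier S3 | underweight) = 0.0231/0.088635 ≈ 0.261
P(Supplier S6 | underweight) = 0.0232/0.088635 ≈ 0.262
(Check: 0.140+0.338+0.261+0.262 = 1.001.)

Supplier S4 0.140, Supplier S1 0.338, Supplier S3 0.261, Supplier S6 0.262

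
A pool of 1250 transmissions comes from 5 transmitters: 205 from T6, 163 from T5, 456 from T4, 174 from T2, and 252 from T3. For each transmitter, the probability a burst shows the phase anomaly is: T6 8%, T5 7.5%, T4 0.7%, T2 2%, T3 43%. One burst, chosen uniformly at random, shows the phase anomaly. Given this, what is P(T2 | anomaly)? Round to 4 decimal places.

Unnormalized posteriors (prior × likelihood):
  T6: 0.164 × 0.08 = 0.01312
  T5: 0.1304 × 0.075 = 0.00978
  T4: 0.3648 × 0.007 = 0.0025536
  T2: 0.1392 × 0.02 = 0.002784
  T3: 0.2016 × 0.43 = 0.086688
Normalizing constant = 0.1149256.
P(T2 | evidence) = 0.002784 / 0.1149256 ≈ 0.0242.

0.0242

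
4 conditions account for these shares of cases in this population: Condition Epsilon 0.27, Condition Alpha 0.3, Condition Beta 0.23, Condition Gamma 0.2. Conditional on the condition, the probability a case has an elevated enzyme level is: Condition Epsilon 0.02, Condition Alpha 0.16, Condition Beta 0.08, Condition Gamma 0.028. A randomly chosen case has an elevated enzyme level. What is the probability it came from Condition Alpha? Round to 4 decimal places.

Compute prior × likelihood for every hypothesis:
  Condition Epsilon: 0.27 × 0.02 = 0.0054
  Condition Alpha: 0.3 × 0.16 = 0.048
  Condition Beta: 0.23 × 0.08 = 0.0184
  Condition Gamma: 0.2 × 0.028 = 0.0056
Normalizing constant = 0.0774.
P(Condition Alpha | evidence) = 0.048 / 0.0774 ≈ 0.6202.

0.6202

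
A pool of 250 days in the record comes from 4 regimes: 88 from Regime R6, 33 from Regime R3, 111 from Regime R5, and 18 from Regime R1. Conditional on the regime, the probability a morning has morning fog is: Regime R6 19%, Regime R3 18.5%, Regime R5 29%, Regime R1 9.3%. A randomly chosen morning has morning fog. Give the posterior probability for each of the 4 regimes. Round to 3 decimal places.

Regime R6 0.295, Regime R3 0.108, Regime R5 0.568, Regime R1 0.030

Prior × likelihood for each hypothesis:
  Regime R6: 0.352 × 0.19 = 0.06688
  Regime R3: 0.132 × 0.185 = 0.02442
  Regime R5: 0.444 × 0.29 = 0.12876
  Regime R1: 0.072 × 0.093 = 0.006696
Total = 0.226756.
P(Regime R6 | fog) = 0.06688/0.226756 ≈ 0.295
P(Regime R3 | fog) = 0.02442/0.226756 ≈ 0.108
P(Regime R5 | fog) = 0.12876/0.226756 ≈ 0.568
P(Regime R1 | fog) = 0.006696/0.226756 ≈ 0.030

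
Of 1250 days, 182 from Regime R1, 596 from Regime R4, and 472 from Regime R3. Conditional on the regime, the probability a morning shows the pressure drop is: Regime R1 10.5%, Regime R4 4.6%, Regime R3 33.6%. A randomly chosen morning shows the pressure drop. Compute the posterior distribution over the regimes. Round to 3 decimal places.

Regime R1 0.093, Regime R4 0.134, Regime R3 0.773

Unnormalized posteriors (prior × likelihood):
  Regime R1: 0.1456 × 0.105 = 0.015288
  Regime R4: 0.4768 × 0.046 = 0.0219328
  Regime R3: 0.3776 × 0.336 = 0.1268736
Normalizing constant = 0.1640944.
P(Regime R1 | drop) = 0.015288/0.1640944 ≈ 0.093
P(Regime R4 | drop) = 0.0219328/0.1640944 ≈ 0.134
P(Regime R3 | drop) = 0.1268736/0.1640944 ≈ 0.773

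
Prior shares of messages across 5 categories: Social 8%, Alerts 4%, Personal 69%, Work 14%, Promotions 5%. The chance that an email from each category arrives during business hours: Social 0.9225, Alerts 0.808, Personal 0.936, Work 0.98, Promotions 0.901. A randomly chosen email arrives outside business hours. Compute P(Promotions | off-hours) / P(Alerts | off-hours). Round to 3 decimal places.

0.645

Taking complements, P(off-hours | each) = Social 0.0775, Alerts 0.192, Personal 0.064, Work 0.02, Promotions 0.099.
Unnormalized posteriors (prior × likelihood):
  Social: 0.08 × 0.0775 = 0.0062
  Alerts: 0.04 × 0.192 = 0.00768
  Personal: 0.69 × 0.064 = 0.04416
  Work: 0.14 × 0.02 = 0.0028
  Promotions: 0.05 × 0.099 = 0.00495
Total = 0.06579.
The ratio is 0.00495 / 0.00768 (the normalizer cancels) = 0.645.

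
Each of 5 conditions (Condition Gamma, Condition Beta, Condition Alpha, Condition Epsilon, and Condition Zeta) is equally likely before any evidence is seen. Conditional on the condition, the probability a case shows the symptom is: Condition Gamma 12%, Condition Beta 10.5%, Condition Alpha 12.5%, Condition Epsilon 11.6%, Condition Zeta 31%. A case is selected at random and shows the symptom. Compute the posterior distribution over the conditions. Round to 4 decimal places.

Since the prior is uniform, the posterior is proportional to the likelihood:
  Condition Gamma: 0.12
  Condition Beta: 0.105
  Condition Alpha: 0.125
  Condition Epsilon: 0.116
  Condition Zeta: 0.31
Normalizing constant = 0.776.
P(Condition Gamma | symptomatic) = 0.12/0.776 ≈ 0.1546
P(Condition Beta | symptomatic) = 0.105/0.776 ≈ 0.1353
P(Condition Alpha | symptomatic) = 0.125/0.776 ≈ 0.1611
P(Condition Epsilon | symptomatic) = 0.116/0.776 ≈ 0.1495
P(Condition Zeta | symptomatic) = 0.31/0.776 ≈ 0.3995
(Check: 0.1546+0.1353+0.1611+0.1495+0.3995 = 1.0000.)

Condition Gamma 0.1546, Condition Beta 0.1353, Condition Alpha 0.1611, Condition Epsilon 0.1495, Condition Zeta 0.3995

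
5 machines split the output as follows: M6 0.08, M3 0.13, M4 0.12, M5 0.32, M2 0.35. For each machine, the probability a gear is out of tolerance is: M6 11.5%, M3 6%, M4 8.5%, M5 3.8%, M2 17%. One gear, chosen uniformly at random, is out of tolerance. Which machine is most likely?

M2

Unnormalized posteriors (prior × likelihood):
  M6: 0.08 × 0.115 = 0.0092
  M3: 0.13 × 0.06 = 0.0078
  M4: 0.12 × 0.085 = 0.0102
  M5: 0.32 × 0.038 = 0.01216
  M2: 0.35 × 0.17 = 0.0595
Sum = 0.09886.
Largest term belongs to M2, so M2 is most probable.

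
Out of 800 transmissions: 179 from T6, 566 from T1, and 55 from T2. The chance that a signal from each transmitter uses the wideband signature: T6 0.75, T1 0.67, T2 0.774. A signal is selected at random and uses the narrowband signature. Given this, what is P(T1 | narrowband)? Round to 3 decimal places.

Taking complements, P(narrowband | each) = T6 0.25, T1 0.33, T2 0.226.
Unnormalized posteriors (prior × likelihood):
  T6: 0.22375 × 0.25 = 0.0559375
  T1: 0.7075 × 0.33 = 0.233475
  T2: 0.06875 × 0.226 = 0.0155375
Normalizing constant = 0.30495.
P(T1 | evidence) = 0.233475 / 0.30495 ≈ 0.766.

0.766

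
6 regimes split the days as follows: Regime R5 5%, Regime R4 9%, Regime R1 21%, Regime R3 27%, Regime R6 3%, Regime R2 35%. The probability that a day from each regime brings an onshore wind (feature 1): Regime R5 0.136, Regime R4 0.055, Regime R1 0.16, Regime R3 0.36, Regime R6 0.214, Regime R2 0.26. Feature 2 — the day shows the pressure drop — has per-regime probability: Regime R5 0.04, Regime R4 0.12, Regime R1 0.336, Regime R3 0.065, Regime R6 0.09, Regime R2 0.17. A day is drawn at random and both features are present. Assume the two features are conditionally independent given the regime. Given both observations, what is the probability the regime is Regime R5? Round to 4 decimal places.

0.0079

Prior × likelihood for each hypothesis:
  Regime R5: 0.05 × 0.136 × 0.04 = 0.000272
  Regime R4: 0.09 × 0.055 × 0.12 = 0.000594
  Regime R1: 0.21 × 0.16 × 0.336 = 0.0112896
  Regime R3: 0.27 × 0.36 × 0.065 = 0.006318
  Regime R6: 0.03 × 0.214 × 0.09 = 0.0005778
  Regime R2: 0.35 × 0.26 × 0.17 = 0.01547
Normalizing constant = 0.0345214.
P(Regime R5 | evidence) = 0.000272 / 0.0345214 ≈ 0.0079.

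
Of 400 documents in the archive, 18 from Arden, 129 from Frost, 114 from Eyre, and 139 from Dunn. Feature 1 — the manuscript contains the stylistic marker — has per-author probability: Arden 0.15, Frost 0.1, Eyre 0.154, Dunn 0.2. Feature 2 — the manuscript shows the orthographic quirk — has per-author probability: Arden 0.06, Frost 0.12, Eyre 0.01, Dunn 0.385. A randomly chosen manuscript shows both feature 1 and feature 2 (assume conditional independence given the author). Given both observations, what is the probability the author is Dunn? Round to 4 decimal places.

0.8502

Compute prior × likelihood for every hypothesis:
  Arden: 0.045 × 0.15 × 0.06 = 0.000405
  Frost: 0.3225 × 0.1 × 0.12 = 0.00387
  Eyre: 0.285 × 0.154 × 0.01 = 0.0004389
  Dunn: 0.3475 × 0.2 × 0.385 = 0.0267575
Normalizing constant = 0.0314714.
P(Dunn | evidence) = 0.0267575 / 0.0314714 ≈ 0.8502.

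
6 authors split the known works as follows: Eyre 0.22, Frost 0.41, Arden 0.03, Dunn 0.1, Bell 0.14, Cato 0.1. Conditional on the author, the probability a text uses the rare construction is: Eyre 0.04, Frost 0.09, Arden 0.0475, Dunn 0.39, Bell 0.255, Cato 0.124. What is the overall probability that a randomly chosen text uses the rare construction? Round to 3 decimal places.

0.134

Compute prior × likelihood for every hypothesis:
  Eyre: 0.22 × 0.04 = 0.0088
  Frost: 0.41 × 0.09 = 0.0369
  Arden: 0.03 × 0.0475 = 0.001425
  Dunn: 0.1 × 0.39 = 0.039
  Bell: 0.14 × 0.255 = 0.0357
  Cato: 0.1 × 0.124 = 0.0124
P(rare-form) = 0.0088 + 0.0369 + 0.001425 + 0.039 + 0.0357 + 0.0124 = 0.134225 → 0.134.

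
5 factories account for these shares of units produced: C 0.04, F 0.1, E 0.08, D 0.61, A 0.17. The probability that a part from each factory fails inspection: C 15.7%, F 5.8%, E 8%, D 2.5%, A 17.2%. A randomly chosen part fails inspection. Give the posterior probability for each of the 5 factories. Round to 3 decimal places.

C 0.100, F 0.092, E 0.102, D 0.242, A 0.464

Unnormalized posteriors (prior × likelihood):
  C: 0.04 × 0.157 = 0.00628
  F: 0.1 × 0.058 = 0.0058
  E: 0.08 × 0.08 = 0.0064
  D: 0.61 × 0.025 = 0.01525
  A: 0.17 × 0.172 = 0.02924
Sum = 0.06297.
P(C | nonconforming) = 0.00628/0.06297 ≈ 0.100
P(F | nonconforming) = 0.0058/0.06297 ≈ 0.092
P(E | nonconforming) = 0.0064/0.06297 ≈ 0.102
P(D | nonconforming) = 0.01525/0.06297 ≈ 0.242
P(A | nonconforming) = 0.02924/0.06297 ≈ 0.464
(Check: 0.100+0.092+0.102+0.242+0.464 = 1.000.)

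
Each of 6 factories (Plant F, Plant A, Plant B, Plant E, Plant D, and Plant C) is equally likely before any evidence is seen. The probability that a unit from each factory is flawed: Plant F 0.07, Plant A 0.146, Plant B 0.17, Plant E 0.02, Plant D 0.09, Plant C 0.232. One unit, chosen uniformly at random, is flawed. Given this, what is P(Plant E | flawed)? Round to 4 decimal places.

0.0275

Since the prior is uniform, the posterior is proportional to the likelihood:
  Plant F: 0.07
  Plant A: 0.146
  Plant B: 0.17
  Plant E: 0.02
  Plant D: 0.09
  Plant C: 0.232
Total = 0.728.
P(Plant E | evidence) = 0.02 / 0.728 ≈ 0.0275.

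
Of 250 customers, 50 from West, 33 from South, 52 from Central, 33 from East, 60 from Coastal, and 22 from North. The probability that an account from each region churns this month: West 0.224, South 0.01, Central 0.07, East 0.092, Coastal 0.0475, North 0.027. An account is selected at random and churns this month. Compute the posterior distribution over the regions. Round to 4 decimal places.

Unnormalized posteriors (prior × likelihood):
  West: 0.2 × 0.224 = 0.0448
  South: 0.132 × 0.01 = 0.00132
  Central: 0.208 × 0.07 = 0.01456
  East: 0.132 × 0.092 = 0.012144
  Coastal: 0.24 × 0.0475 = 0.0114
  North: 0.088 × 0.027 = 0.002376
Total = 0.0866.
P(West | churn) = 0.0448/0.0866 ≈ 0.5173
P(South | churn) = 0.00132/0.0866 ≈ 0.0152
P(Central | churn) = 0.01456/0.0866 ≈ 0.1681
P(East | churn) = 0.012144/0.0866 ≈ 0.1402
P(Coastal | churn) = 0.0114/0.0866 ≈ 0.1316
P(North | churn) = 0.002376/0.0866 ≈ 0.0274
(Check: 0.5173+0.0152+0.1681+0.1402+0.1316+0.0274 = 0.9998.)

West 0.5173, South 0.0152, Central 0.1681, East 0.1402, Coastal 0.1316, North 0.0274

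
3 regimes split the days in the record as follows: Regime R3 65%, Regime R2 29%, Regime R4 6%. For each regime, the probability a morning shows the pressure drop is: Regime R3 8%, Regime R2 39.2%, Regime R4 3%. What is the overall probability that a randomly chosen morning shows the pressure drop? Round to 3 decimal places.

Prior × likelihood for each hypothesis:
  Regime R3: 0.65 × 0.08 = 0.052
  Regime R2: 0.29 × 0.392 = 0.11368
  Regime R4: 0.06 × 0.03 = 0.0018
P(drop) = 0.052 + 0.11368 + 0.0018 = 0.16748 → 0.167.

0.167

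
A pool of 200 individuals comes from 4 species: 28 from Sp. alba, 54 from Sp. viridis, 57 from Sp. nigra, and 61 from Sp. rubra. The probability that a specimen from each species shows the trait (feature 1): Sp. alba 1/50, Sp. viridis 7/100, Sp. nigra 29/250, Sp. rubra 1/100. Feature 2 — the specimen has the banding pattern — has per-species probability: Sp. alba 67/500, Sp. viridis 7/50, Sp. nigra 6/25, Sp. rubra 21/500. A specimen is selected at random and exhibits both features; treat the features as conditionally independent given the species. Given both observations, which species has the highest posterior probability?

Sp. nigra

Compute prior × likelihood for every hypothesis:
  Sp. alba: 0.14 × 0.02 × 0.134 = 0.0003752
  Sp. viridis: 0.27 × 0.07 × 0.14 = 0.002646
  Sp. nigra: 0.285 × 0.116 × 0.24 = 0.0079344
  Sp. rubra: 0.305 × 0.01 × 0.042 = 0.0001281
Total = 0.0110837.
Largest term belongs to Sp. nigra, so Sp. nigra is most probable.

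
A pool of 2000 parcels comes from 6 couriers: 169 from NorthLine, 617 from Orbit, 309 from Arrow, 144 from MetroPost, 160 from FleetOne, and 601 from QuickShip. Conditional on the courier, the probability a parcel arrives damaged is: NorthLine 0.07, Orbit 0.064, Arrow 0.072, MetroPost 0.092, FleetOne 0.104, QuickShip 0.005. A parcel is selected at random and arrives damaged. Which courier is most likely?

Prior × likelihood for each hypothesis:
  NorthLine: 0.0845 × 0.07 = 0.005915
  Orbit: 0.3085 × 0.064 = 0.019744
  Arrow: 0.1545 × 0.072 = 0.011124
  MetroPost: 0.072 × 0.092 = 0.006624
  FleetOne: 0.08 × 0.104 = 0.00832
  QuickShip: 0.3005 × 0.005 = 0.0015025
Normalizing constant = 0.0532295.
Largest term belongs to Orbit, so Orbit is most probable.

Orbit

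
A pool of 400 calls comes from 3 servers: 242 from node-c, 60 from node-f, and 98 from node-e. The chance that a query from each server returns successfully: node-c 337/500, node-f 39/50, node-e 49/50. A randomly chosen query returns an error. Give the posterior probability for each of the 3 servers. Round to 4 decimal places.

node-c 0.8388, node-f 0.1403, node-e 0.0208

Taking complements, P(error | each) = node-c 0.326, node-f 0.22, node-e 0.02.
By Bayes' rule, posterior ∝ prior × likelihood:
  node-c: 0.605 × 0.326 = 0.19723
  node-f: 0.15 × 0.22 = 0.033
  node-e: 0.245 × 0.02 = 0.0049
Total = 0.23513.
P(node-c | error) = 0.19723/0.23513 ≈ 0.8388
P(node-f | error) = 0.033/0.23513 ≈ 0.1403
P(node-e | error) = 0.0049/0.23513 ≈ 0.0208
(Check: 0.8388+0.1403+0.0208 = 0.9999.)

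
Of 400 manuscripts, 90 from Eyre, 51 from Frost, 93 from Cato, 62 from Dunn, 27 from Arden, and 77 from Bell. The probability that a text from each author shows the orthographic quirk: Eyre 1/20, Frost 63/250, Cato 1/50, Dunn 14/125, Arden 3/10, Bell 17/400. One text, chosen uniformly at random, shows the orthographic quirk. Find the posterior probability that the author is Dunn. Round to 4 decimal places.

Unnormalized posteriors (prior × likelihood):
  Eyre: 0.225 × 0.05 = 0.01125
  Frost: 0.1275 × 0.252 = 0.03213
  Cato: 0.2325 × 0.02 = 0.00465
  Dunn: 0.155 × 0.112 = 0.01736
  Arden: 0.0675 × 0.3 = 0.02025
  Bell: 0.1925 × 0.0425 = 0.00818125
Sum = 0.09382125.
P(Dunn | evidence) = 0.01736 / 0.09382125 ≈ 0.1850.

0.1850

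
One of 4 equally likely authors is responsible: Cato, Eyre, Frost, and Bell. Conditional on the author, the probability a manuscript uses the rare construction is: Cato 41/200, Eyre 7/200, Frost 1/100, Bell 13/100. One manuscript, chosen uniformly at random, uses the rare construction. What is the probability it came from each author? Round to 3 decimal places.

Since the prior is uniform, the posterior is proportional to the likelihood:
  Cato: 0.205
  Eyre: 0.035
  Frost: 0.01
  Bell: 0.13
Normalizing constant = 0.38.
P(Cato | rare-form) = 0.205/0.38 ≈ 0.539
P(Eyre | rare-form) = 0.035/0.38 ≈ 0.092
P(Frost | rare-form) = 0.01/0.38 ≈ 0.026
P(Bell | rare-form) = 0.13/0.38 ≈ 0.342
(Check: 0.539+0.092+0.026+0.342 = 0.999.)

Cato 0.539, Eyre 0.092, Frost 0.026, Bell 0.342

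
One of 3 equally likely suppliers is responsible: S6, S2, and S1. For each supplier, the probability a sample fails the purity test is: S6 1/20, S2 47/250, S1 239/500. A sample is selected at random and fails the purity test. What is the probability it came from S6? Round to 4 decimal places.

Since the prior is uniform, the posterior is proportional to the likelihood:
  S6: 0.05
  S2: 0.188
  S1: 0.478
Normalizing constant = 0.716.
P(S6 | evidence) = 0.05 / 0.716 ≈ 0.0698.

0.0698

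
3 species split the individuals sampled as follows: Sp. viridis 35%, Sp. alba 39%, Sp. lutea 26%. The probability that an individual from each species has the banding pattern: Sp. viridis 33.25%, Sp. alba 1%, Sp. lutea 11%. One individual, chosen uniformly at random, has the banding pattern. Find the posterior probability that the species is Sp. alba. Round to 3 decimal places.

0.026

Compute prior × likelihood for every hypothesis:
  Sp. viridis: 0.35 × 0.3325 = 0.116375
  Sp. alba: 0.39 × 0.01 = 0.0039
  Sp. lutea: 0.26 × 0.11 = 0.0286
Sum = 0.148875.
P(Sp. alba | evidence) = 0.0039 / 0.148875 ≈ 0.026.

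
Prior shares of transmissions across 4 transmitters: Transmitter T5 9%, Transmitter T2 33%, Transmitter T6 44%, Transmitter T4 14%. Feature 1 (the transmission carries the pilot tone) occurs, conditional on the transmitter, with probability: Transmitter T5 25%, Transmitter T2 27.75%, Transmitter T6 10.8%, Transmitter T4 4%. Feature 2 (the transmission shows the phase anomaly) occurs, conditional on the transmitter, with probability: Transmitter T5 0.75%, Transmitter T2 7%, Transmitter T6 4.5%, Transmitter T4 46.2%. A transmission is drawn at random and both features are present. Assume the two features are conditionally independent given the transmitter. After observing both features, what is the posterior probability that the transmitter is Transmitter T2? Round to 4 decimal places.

Unnormalized posteriors (prior × likelihood):
  Transmitter T5: 0.09 × 0.25 × 0.0075 = 0.00016875
  Transmitter T2: 0.33 × 0.2775 × 0.07 = 0.00641025
  Transmitter T6: 0.44 × 0.108 × 0.045 = 0.0021384
  Transmitter T4: 0.14 × 0.04 × 0.462 = 0.0025872
Total = 0.0113046.
P(Transmitter T2 | evidence) = 0.00641025 / 0.0113046 ≈ 0.5670.

0.5670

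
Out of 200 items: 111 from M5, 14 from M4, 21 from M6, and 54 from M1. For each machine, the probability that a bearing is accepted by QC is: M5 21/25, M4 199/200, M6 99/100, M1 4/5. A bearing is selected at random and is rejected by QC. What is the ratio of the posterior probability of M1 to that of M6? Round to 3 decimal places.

Taking complements, P(rejected | each) = M5 0.16, M4 0.005, M6 0.01, M1 0.2.
Prior × likelihood for each hypothesis:
  M5: 0.555 × 0.16 = 0.0888
  M4: 0.07 × 0.005 = 0.00035
  M6: 0.105 × 0.01 = 0.00105
  M1: 0.27 × 0.2 = 0.054
Total = 0.1442.
The ratio is 0.054 / 0.00105 (the normalizer cancels) = 51.429.

51.429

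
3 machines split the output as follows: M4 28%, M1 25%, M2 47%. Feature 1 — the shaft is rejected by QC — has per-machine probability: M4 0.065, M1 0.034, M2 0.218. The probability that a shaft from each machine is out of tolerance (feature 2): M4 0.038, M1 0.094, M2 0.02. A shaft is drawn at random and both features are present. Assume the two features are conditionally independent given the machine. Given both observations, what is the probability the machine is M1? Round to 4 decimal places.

Unnormalized posteriors (prior × likelihood):
  M4: 0.28 × 0.065 × 0.038 = 0.0006916
  M1: 0.25 × 0.034 × 0.094 = 0.000799
  M2: 0.47 × 0.218 × 0.02 = 0.0020492
Normalizing constant = 0.0035398.
P(M1 | evidence) = 0.000799 / 0.0035398 ≈ 0.2257.

0.2257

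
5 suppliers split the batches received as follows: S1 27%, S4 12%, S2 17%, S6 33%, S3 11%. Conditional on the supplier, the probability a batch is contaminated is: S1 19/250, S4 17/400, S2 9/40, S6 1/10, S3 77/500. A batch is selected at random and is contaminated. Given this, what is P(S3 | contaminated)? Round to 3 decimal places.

Unnormalized posteriors (prior × likelihood):
  S1: 0.27 × 0.076 = 0.02052
  S4: 0.12 × 0.0425 = 0.0051
  S2: 0.17 × 0.225 = 0.03825
  S6: 0.33 × 0.1 = 0.033
  S3: 0.11 × 0.154 = 0.01694
Sum = 0.11381.
P(S3 | evidence) = 0.01694 / 0.11381 ≈ 0.149.

0.149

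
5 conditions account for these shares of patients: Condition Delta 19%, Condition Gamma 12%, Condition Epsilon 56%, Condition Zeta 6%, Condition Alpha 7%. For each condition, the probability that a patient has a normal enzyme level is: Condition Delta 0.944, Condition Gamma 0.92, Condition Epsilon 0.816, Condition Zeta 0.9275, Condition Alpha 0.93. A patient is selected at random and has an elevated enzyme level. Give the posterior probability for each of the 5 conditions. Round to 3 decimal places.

Taking complements, P(elevated | each) = Condition Delta 0.056, Condition Gamma 0.08, Condition Epsilon 0.184, Condition Zeta 0.0725, Condition Alpha 0.07.
Prior × likelihood for each hypothesis:
  Condition Delta: 0.19 × 0.056 = 0.01064
  Condition Gamma: 0.12 × 0.08 = 0.0096
  Condition Epsilon: 0.56 × 0.184 = 0.10304
  Condition Zeta: 0.06 × 0.0725 = 0.00435
  Condition Alpha: 0.07 × 0.07 = 0.0049
Total = 0.13253.
P(Condition Delta | elevated) = 0.01064/0.13253 ≈ 0.080
P(Condition Gamma | elevated) = 0.0096/0.13253 ≈ 0.072
P(Condition Epsilon | elevated) = 0.10304/0.13253 ≈ 0.777
P(Condition Zeta | elevated) = 0.00435/0.13253 ≈ 0.033
P(Condition Alpha | elevated) = 0.0049/0.13253 ≈ 0.037
(Check: 0.080+0.072+0.777+0.033+0.037 = 0.999.)

Condition Delta 0.080, Condition Gamma 0.072, Condition Epsilon 0.777, Condition Zeta 0.033, Condition Alpha 0.037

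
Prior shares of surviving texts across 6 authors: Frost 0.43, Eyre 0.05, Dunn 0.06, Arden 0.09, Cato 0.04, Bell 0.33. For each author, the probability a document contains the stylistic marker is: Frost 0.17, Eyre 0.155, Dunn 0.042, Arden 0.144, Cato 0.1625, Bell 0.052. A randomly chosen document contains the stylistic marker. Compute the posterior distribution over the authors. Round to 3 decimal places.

Frost 0.609, Eyre 0.065, Dunn 0.021, Arden 0.108, Cato 0.054, Bell 0.143

Unnormalized posteriors (prior × likelihood):
  Frost: 0.43 × 0.17 = 0.0731
  Eyre: 0.05 × 0.155 = 0.00775
  Dunn: 0.06 × 0.042 = 0.00252
  Arden: 0.09 × 0.144 = 0.01296
  Cato: 0.04 × 0.1625 = 0.0065
  Bell: 0.33 × 0.052 = 0.01716
Sum = 0.11999.
P(Frost | marker) = 0.0731/0.11999 ≈ 0.609
P(Eyre | marker) = 0.00775/0.11999 ≈ 0.065
P(Dunn | marker) = 0.00252/0.11999 ≈ 0.021
P(Arden | marker) = 0.01296/0.11999 ≈ 0.108
P(Cato | marker) = 0.0065/0.11999 ≈ 0.054
P(Bell | marker) = 0.01716/0.11999 ≈ 0.143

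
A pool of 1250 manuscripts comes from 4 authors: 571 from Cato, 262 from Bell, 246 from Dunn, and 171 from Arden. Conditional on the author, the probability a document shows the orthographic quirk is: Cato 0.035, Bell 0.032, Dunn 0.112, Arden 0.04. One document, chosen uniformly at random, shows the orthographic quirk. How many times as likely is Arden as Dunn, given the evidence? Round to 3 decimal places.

Unnormalized posteriors (prior × likelihood):
  Cato: 0.4568 × 0.035 = 0.015988
  Bell: 0.2096 × 0.032 = 0.0067072
  Dunn: 0.1968 × 0.112 = 0.0220416
  Arden: 0.1368 × 0.04 = 0.005472
Normalizing constant = 0.0502088.
The ratio is 0.005472 / 0.0220416 (the normalizer cancels) = 0.248.

0.248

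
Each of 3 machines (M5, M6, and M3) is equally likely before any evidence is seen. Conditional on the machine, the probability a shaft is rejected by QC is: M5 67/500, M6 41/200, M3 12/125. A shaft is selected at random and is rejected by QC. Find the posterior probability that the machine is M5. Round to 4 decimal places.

0.3080

Since the prior is uniform, the posterior is proportional to the likelihood:
  M5: 0.134
  M6: 0.205
  M3: 0.096
Total = 0.435.
P(M5 | evidence) = 0.134 / 0.435 ≈ 0.3080.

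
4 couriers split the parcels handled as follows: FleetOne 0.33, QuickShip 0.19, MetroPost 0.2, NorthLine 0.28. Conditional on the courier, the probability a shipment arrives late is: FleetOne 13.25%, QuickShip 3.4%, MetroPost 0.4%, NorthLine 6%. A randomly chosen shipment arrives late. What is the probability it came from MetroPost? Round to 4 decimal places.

0.0118

By Bayes' rule, posterior ∝ prior × likelihood:
  FleetOne: 0.33 × 0.1325 = 0.043725
  QuickShip: 0.19 × 0.034 = 0.00646
  MetroPost: 0.2 × 0.004 = 0.0008
  NorthLine: 0.28 × 0.06 = 0.0168
Sum = 0.067785.
P(MetroPost | evidence) = 0.0008 / 0.067785 ≈ 0.0118.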